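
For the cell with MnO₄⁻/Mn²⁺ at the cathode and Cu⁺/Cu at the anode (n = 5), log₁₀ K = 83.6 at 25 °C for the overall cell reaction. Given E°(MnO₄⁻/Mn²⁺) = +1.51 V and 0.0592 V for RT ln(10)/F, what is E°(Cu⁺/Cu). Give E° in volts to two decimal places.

E°cell = (0.0592/n)·log K = (0.0592/5)(83.6) = +0.990 V.
Since MnO₄⁻/Mn²⁺ is the cathode and Cu⁺/Cu the anode, E°cell = E°(MnO₄⁻/Mn²⁺) − E°(Cu⁺/Cu).
So E°(Cu⁺/Cu) = E°(MnO₄⁻/Mn²⁺) − E°cell = (+1.51) − (+0.990) = +0.52 V.

+0.52 V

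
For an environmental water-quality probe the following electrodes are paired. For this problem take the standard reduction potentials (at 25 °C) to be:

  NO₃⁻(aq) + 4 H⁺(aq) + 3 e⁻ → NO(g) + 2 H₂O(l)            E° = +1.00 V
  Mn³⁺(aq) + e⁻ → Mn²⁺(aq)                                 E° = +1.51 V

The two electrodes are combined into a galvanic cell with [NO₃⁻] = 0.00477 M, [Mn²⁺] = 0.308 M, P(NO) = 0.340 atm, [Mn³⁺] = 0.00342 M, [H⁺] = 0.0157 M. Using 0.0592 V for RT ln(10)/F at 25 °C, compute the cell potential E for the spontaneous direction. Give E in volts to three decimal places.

+0.573 V

Mn³⁺/Mn²⁺ is the cathode (higher E°), NO₃⁻/NO the anode: E°cell = +1.51 − (+1.00) = +0.51 V, n = 3.
Overall: 3 Mn³⁺(aq) + NO(g) + 2 H₂O(l) → 3 Mn²⁺(aq) + NO₃⁻(aq) + 4 H⁺(aq)
Q = [Mn²⁺]^3·[NO₃⁻]·[H⁺]^4 / ([Mn³⁺]^3·P(NO)); log Q = -3.206.
E = E° − (0.0592/n) log Q = +0.51 − (0.0592/3)(-3.206) = +0.573 V.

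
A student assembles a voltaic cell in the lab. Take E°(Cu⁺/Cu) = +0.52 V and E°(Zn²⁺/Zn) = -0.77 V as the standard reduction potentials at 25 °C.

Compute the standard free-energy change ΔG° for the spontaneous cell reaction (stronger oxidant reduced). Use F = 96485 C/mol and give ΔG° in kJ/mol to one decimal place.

-248.9 kJ/mol

Cu⁺/Cu (E° = +0.52 V) is the cathode; Zn²⁺/Zn (E° = -0.77 V) is the anode, so E°cell = +1.29 V.
Balancing electrons gives n = 2 (lcm of 1 and 2).
ΔG° = −nFE° = −(2)(96485)(+1.29) = -248,931 J = -248.9 kJ/mol.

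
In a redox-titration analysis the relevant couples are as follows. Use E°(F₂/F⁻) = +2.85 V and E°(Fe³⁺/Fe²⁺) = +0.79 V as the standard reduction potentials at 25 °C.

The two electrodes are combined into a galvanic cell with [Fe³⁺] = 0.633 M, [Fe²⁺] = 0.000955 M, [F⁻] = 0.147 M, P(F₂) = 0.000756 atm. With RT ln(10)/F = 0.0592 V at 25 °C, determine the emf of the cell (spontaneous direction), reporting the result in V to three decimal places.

F₂/F⁻ is the cathode (higher E°), Fe³⁺/Fe²⁺ the anode: E°cell = +2.85 − (+0.79) = +2.06 V, n = 2.
Overall: F₂(g) + 2 Fe²⁺(aq) → 2 F⁻(aq) + 2 Fe³⁺(aq)
Q = [F⁻]^2·[Fe³⁺]^2 / (P(F₂)·[Fe²⁺]^2); log Q = 7.099.
E = E° − (0.0592/n) log Q = +2.06 − (0.0592/2)(7.099) = +1.850 V.

+1.850 V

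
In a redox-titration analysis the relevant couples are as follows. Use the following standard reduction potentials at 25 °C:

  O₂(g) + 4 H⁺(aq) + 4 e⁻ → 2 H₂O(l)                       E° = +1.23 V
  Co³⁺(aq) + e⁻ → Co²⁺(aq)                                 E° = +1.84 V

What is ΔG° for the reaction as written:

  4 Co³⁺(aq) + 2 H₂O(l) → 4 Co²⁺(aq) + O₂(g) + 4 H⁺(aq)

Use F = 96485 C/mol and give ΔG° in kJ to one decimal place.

As written, Co³⁺/Co²⁺ is reduced (cathode) and O₂/H₂O is oxidised (anode), so E°cell = (+1.84) − (+1.23) = +0.61 V.
Balancing electrons gives n = 4.
ΔG° = −nFE° = −(4)(96485)(+0.61) = -235,423 J = -235.4 kJ.

-235.4 kJ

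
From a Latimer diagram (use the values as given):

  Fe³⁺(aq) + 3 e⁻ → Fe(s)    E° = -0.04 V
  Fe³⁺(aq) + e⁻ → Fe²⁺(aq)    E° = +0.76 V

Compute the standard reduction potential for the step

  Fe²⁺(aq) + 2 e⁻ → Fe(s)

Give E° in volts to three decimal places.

Sequential free energies add, so n₃E°₃ = n₁E°₁ + n₂E°₂.
With n₃ = 3, and the known step contributing 1×(+0.76) V, the unknown satisfies 2·E° = 3×(-0.04) − 1×(+0.76) = -0.880.
E° = -0.880 / 2 = -0.440 V.

-0.440 V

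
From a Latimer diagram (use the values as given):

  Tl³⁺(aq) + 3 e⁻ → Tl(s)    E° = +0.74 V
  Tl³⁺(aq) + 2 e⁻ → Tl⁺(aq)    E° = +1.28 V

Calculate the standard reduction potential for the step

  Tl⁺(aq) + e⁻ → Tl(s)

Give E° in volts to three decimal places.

Sequential free energies add, so n₃E°₃ = n₁E°₁ + n₂E°₂.
With n₃ = 3, and the known step contributing 2×(+1.28) V, the unknown satisfies 1·E° = 3×(+0.74) − 2×(+1.28) = -0.340.
E° = -0.340 / 1 = -0.340 V.

-0.340 V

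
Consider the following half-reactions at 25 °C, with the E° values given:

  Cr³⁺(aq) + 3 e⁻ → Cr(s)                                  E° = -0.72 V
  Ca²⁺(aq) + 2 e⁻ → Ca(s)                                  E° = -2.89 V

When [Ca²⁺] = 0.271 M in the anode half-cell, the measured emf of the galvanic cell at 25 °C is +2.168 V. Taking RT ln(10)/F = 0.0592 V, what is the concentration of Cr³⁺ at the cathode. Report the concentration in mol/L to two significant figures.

Cr³⁺/Cr is the cathode, Ca²⁺/Ca the anode: E°cell = +2.17 V, n = 6.
Overall reaction: 2 Cr³⁺(aq) + 3 Ca(s) → 2 Cr(s) + 3 Ca²⁺(aq); Q = [Ca²⁺]^3/[Cr³⁺]^2.
From E = E° − (0.0592/n) log Q: log Q = (E° − E)·n/0.0592 = (+2.17 − (+2.168))·6/0.0592 = 0.2027.
So 2·log[Cr³⁺] = 3·log(0.271) − log Q = -1.7011 − (0.2027) = -1.9038; log[Cr³⁺] = -1.9038 / 2 = -0.9519; [Cr³⁺] = 10^(-0.9519) ≈ 0.11 M.

0.11 M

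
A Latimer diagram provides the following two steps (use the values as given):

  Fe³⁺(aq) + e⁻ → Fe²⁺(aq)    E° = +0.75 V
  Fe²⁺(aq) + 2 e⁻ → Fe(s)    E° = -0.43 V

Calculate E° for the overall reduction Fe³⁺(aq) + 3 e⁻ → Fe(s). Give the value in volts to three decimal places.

Adding the free-energy changes (−nFE°) of the two steps gives −n₃FE°₃ = −n₁FE°₁ − n₂FE°₂.
E°₃ = (1×+0.75 + 2×-0.43) / 3 = (-0.110) / 3 = -0.037 V.
E° values themselves are not directly additive — weighting by electron count is essential.

-0.037 V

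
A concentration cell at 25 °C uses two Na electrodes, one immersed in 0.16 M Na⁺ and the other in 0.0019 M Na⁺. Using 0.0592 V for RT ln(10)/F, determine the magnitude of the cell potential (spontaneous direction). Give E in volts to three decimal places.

For a concentration cell E°cell = 0. The 0.16 M side is the cathode (reduction is favoured where [Na⁺] is higher).
With n = 1, E = −(0.0592/1) log([Na⁺]ₐₙ/[Na⁺]꜀ₐₜ) = −(0.0592/1) log(0.0019/0.16) = −(0.0592/1)(-1.925) = +0.114 V.

+0.114 V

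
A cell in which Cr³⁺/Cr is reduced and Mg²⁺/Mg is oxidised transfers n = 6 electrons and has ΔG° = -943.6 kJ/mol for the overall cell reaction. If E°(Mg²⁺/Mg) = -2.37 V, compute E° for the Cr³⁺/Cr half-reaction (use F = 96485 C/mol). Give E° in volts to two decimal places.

E°cell = −ΔG°/(nF) = −(-943.6×10³)/((6)(96485)) = +1.630 V.
Since Cr³⁺/Cr is the cathode and Mg²⁺/Mg the anode, E°cell = E°(Cr³⁺/Cr) − E°(Mg²⁺/Mg).
So E°(Cr³⁺/Cr) = E°cell + E°(Mg²⁺/Mg) = +1.630 + (-2.37) = -0.74 V.

-0.74 V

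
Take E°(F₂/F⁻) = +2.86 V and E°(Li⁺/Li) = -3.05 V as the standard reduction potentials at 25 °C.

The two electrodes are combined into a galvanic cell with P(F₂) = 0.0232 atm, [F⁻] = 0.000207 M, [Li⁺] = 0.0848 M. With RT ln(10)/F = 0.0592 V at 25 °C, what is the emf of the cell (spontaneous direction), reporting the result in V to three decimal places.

+6.143 V

F₂/F⁻ is the cathode (higher E°), Li⁺/Li the anode: E°cell = +2.86 − (-3.05) = +5.91 V, n = 2.
Overall: F₂(g) + 2 Li(s) → 2 F⁻(aq) + 2 Li⁺(aq)
Q = [F⁻]^2·[Li⁺]^2 / (P(F₂)); log Q = -7.877.
E = E° − (0.0592/n) log Q = +5.91 − (0.0592/2)(-7.877) = +6.143 V.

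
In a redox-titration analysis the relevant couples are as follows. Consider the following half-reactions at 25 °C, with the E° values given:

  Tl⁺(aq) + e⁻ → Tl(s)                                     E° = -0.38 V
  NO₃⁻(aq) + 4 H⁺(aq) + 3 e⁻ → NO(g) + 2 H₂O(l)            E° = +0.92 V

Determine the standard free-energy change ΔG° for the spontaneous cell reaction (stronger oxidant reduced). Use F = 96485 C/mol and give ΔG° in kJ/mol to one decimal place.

NO₃⁻/NO (E° = +0.92 V) is the cathode; Tl⁺/Tl (E° = -0.38 V) is the anode, so E°cell = +1.30 V.
Balancing electrons gives n = 3 (lcm of 3 and 1).
ΔG° = −nFE° = −(3)(96485)(+1.30) = -376,292 J = -376.3 kJ/mol.

-376.3 kJ/mol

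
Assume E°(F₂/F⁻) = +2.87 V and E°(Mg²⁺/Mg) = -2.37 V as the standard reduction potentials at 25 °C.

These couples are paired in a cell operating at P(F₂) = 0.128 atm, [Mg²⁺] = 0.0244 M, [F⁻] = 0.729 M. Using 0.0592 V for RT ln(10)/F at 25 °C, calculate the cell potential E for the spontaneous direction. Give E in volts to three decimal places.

F₂/F⁻ is the cathode (higher E°), Mg²⁺/Mg the anode: E°cell = +2.87 − (-2.37) = +5.24 V, n = 2.
Overall: F₂(g) + Mg(s) → 2 F⁻(aq) + Mg²⁺(aq)
Q = [F⁻]^2·[Mg²⁺] / (P(F₂)); log Q = -0.994.
E = E° − (0.0592/n) log Q = +5.24 − (0.0592/2)(-0.994) = +5.269 V.

+5.269 V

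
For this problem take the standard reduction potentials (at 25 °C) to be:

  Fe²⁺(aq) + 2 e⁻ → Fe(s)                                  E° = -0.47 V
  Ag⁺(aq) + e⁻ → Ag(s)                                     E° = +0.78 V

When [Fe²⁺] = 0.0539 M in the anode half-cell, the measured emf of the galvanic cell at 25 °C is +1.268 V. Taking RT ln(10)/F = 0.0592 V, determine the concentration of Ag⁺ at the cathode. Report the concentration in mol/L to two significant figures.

Ag⁺/Ag is the cathode, Fe²⁺/Fe the anode: E°cell = +1.25 V, n = 2.
Overall reaction: 2 Ag⁺(aq) + Fe(s) → 2 Ag(s) + Fe²⁺(aq); Q = [Fe²⁺]^1/[Ag⁺]^2.
From E = E° − (0.0592/n) log Q: log Q = (E° − E)·n/0.0592 = (+1.25 − (+1.268))·2/0.0592 = -0.6081.
So 2·log[Ag⁺] = 1·log(0.0539) − log Q = -1.2684 − (-0.6081) = -0.6603; log[Ag⁺] = -0.6603 / 2 = -0.3301; [Ag⁺] = 10^(-0.3301) ≈ 0.47 M.

0.47 M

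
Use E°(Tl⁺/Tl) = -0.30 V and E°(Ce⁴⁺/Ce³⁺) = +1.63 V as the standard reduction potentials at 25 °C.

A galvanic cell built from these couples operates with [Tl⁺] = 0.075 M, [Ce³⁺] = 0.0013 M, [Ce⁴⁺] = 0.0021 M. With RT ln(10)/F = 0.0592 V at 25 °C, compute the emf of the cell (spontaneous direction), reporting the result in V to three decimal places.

+2.009 V

Ce⁴⁺/Ce³⁺ is the cathode (higher E°), Tl⁺/Tl the anode: E°cell = +1.63 − (-0.30) = +1.93 V, n = 1.
Overall: Ce⁴⁺(aq) + Tl(s) → Ce³⁺(aq) + Tl⁺(aq)
Q = [Ce³⁺]·[Tl⁺] / ([Ce⁴⁺]); log Q = -1.333.
E = E° − (0.0592/n) log Q = +1.93 − (0.0592/1)(-1.333) = +2.009 V.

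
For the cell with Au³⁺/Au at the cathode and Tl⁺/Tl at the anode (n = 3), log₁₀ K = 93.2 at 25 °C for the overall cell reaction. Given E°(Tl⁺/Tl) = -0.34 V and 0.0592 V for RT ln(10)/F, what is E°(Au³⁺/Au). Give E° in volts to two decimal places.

E°cell = (0.0592/n)·log K = (0.0592/3)(93.2) = +1.839 V.
Since Au³⁺/Au is the cathode and Tl⁺/Tl the anode, E°cell = E°(Au³⁺/Au) − E°(Tl⁺/Tl).
So E°(Au³⁺/Au) = E°cell + E°(Tl⁺/Tl) = +1.839 + (-0.34) = +1.50 V.

+1.50 V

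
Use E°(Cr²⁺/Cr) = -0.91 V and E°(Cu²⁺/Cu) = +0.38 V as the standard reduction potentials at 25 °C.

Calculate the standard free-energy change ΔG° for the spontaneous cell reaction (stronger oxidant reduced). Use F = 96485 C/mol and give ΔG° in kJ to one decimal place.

Cu²⁺/Cu (E° = +0.38 V) is the cathode; Cr²⁺/Cr (E° = -0.91 V) is the anode, so E°cell = +1.29 V.
Balancing electrons gives n = 2 (lcm of 2 and 2).
ΔG° = −nFE° = −(2)(96485)(+1.29) = -248,931 J = -248.9 kJ.

-248.9 kJ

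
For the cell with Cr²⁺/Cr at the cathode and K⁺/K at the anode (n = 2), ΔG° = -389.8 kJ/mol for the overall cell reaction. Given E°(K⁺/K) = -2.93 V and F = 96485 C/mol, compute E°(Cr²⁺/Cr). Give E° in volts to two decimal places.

-0.91 V

E°cell = −ΔG°/(nF) = −(-389.8×10³)/((2)(96485)) = +2.020 V.
Since Cr²⁺/Cr is the cathode and K⁺/K the anode, E°cell = E°(Cr²⁺/Cr) − E°(K⁺/K).
So E°(Cr²⁺/Cr) = E°cell + E°(K⁺/K) = +2.020 + (-2.93) = -0.91 V.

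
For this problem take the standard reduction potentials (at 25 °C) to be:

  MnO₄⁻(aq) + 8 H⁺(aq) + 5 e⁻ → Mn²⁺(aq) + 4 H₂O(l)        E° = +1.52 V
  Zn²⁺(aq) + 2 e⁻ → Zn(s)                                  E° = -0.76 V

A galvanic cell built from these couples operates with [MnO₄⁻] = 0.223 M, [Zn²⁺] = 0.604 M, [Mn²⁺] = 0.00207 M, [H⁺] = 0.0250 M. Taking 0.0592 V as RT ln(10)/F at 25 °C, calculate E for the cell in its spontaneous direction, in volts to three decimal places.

+2.159 V

MnO₄⁻/Mn²⁺ is the cathode (higher E°), Zn²⁺/Zn the anode: E°cell = +1.52 − (-0.76) = +2.28 V, n = 10.
Overall: 2 MnO₄⁻(aq) + 16 H⁺(aq) + 5 Zn(s) → 2 Mn²⁺(aq) + 8 H₂O(l) + 5 Zn²⁺(aq)
Q = [Mn²⁺]^2·[Zn²⁺]^5 / ([MnO₄⁻]^2·[H⁺]^16); log Q = 20.473.
E = E° − (0.0592/n) log Q = +2.28 − (0.0592/10)(20.473) = +2.159 V.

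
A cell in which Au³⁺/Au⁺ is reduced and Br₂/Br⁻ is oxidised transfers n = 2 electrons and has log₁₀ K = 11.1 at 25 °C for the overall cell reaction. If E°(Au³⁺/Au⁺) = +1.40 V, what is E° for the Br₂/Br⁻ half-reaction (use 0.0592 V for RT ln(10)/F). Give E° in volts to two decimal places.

+1.07 V

E°cell = (0.0592/n)·log K = (0.0592/2)(11.1) = +0.329 V.
Since Au³⁺/Au⁺ is the cathode and Br₂/Br⁻ the anode, E°cell = E°(Au³⁺/Au⁺) − E°(Br₂/Br⁻).
So E°(Br₂/Br⁻) = E°(Au³⁺/Au⁺) − E°cell = (+1.40) − (+0.329) = +1.07 V.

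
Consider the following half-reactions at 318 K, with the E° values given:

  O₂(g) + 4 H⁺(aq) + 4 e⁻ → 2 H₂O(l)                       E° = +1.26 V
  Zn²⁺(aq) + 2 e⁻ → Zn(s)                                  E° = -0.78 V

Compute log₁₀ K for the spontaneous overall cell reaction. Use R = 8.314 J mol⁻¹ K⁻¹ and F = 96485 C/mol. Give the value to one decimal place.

Cathode: O₂/H₂O; anode: Zn²⁺/Zn. E°cell = (+1.26) − (-0.78) = +2.04 V, with n = 4.
ΔG° = −nFE° = −RT ln K, so ln K = nFE°/(RT) = (4)(96485)(+2.04) / ((8.314)(318)) = 297.792.
log₁₀ K = 297.792 / ln 10 = 129.3.

129.3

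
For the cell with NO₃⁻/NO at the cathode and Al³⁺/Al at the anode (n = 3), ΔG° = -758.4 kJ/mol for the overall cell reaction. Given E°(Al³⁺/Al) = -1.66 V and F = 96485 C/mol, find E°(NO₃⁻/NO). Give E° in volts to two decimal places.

E°cell = −ΔG°/(nF) = −(-758.4×10³)/((3)(96485)) = +2.620 V.
Since NO₃⁻/NO is the cathode and Al³⁺/Al the anode, E°cell = E°(NO₃⁻/NO) − E°(Al³⁺/Al).
So E°(NO₃⁻/NO) = E°cell + E°(Al³⁺/Al) = +2.620 + (-1.66) = +0.96 V.

+0.96 V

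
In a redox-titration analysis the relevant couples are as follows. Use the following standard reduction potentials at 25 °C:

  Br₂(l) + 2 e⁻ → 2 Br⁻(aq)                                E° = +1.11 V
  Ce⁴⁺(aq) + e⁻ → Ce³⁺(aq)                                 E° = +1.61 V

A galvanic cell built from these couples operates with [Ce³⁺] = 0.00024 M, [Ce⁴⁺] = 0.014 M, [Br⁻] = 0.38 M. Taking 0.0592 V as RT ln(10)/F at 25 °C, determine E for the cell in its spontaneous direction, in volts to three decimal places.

+0.580 V

Ce⁴⁺/Ce³⁺ is the cathode (higher E°), Br₂/Br⁻ the anode: E°cell = +1.61 − (+1.11) = +0.50 V, n = 2.
Overall: 2 Ce⁴⁺(aq) + 2 Br⁻(aq) → 2 Ce³⁺(aq) + Br₂(l)
Q = [Ce³⁺]^2 / ([Ce⁴⁺]^2·[Br⁻]^2); log Q = -2.691.
E = E° − (0.0592/n) log Q = +0.50 − (0.0592/2)(-2.691) = +0.580 V.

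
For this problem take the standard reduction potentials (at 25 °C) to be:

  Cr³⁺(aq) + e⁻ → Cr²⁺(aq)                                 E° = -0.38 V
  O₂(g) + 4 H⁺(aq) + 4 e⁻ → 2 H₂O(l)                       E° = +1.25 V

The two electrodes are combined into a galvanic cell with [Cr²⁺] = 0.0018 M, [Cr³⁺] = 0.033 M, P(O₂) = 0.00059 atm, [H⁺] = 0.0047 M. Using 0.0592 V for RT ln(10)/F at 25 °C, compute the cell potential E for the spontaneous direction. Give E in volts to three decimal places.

+1.370 V

O₂/H₂O is the cathode (higher E°), Cr³⁺/Cr²⁺ the anode: E°cell = +1.25 − (-0.38) = +1.63 V, n = 4.
Overall: O₂(g) + 4 H⁺(aq) + 4 Cr²⁺(aq) → 2 H₂O(l) + 4 Cr³⁺(aq)
Q = [Cr³⁺]^4 / (P(O₂)·[H⁺]^4·[Cr²⁺]^4); log Q = 17.594.
E = E° − (0.0592/n) log Q = +1.63 − (0.0592/4)(17.594) = +1.370 V.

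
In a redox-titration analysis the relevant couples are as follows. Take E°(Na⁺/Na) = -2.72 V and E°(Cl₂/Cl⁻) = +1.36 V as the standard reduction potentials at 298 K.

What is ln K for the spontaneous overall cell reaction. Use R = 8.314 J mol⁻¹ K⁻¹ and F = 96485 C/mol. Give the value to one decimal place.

317.8

Cathode: Cl₂/Cl⁻; anode: Na⁺/Na. E°cell = (+1.36) − (-2.72) = +4.08 V, with n = 2.
ΔG° = −nFE° = −RT ln K, so ln K = nFE°/(RT) = (2)(96485)(+4.08) / ((8.314)(298)) = 317.778.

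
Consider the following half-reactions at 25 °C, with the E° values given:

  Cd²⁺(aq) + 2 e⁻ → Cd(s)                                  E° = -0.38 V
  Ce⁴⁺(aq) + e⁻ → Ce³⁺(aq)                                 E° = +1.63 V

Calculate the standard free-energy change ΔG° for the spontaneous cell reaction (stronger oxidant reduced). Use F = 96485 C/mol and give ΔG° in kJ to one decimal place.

Ce⁴⁺/Ce³⁺ (E° = +1.63 V) is the cathode; Cd²⁺/Cd (E° = -0.38 V) is the anode, so E°cell = +2.01 V.
Balancing electrons gives n = 2 (lcm of 1 and 2).
ΔG° = −nFE° = −(2)(96485)(+2.01) = -387,870 J = -387.9 kJ.

-387.9 kJ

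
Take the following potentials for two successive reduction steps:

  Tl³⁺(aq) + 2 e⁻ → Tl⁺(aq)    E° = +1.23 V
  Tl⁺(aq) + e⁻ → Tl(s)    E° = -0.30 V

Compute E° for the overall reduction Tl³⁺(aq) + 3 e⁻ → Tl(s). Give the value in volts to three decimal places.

+0.720 V

Standard free energies of sequential steps add: ΔG°₃ = ΔG°₁ + ΔG°₂, so n₃E°₃ = n₁E°₁ + n₂E°₂.
E°₃ = (2×+1.23 + 1×-0.30) / 3 = (+2.160) / 3 = +0.720 V.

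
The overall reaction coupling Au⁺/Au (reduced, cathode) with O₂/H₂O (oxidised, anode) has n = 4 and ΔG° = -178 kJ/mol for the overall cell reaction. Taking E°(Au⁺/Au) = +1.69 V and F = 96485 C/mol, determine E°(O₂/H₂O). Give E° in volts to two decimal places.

E°cell = −ΔG°/(nF) = −(-178×10³)/((4)(96485)) = +0.461 V.
Since Au⁺/Au is the cathode and O₂/H₂O the anode, E°cell = E°(Au⁺/Au) − E°(O₂/H₂O).
So E°(O₂/H₂O) = E°(Au⁺/Au) − E°cell = (+1.69) − (+0.461) = +1.23 V.

+1.23 V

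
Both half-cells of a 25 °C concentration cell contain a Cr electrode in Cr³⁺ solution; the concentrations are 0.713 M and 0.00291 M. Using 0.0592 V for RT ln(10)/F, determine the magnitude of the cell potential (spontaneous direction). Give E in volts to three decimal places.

+0.047 V

For a concentration cell E°cell = 0. The 0.713 M side is the cathode (reduction is favoured where [Cr³⁺] is higher).
With n = 3, E = −(0.0592/3) log([Cr³⁺]ₐₙ/[Cr³⁺]꜀ₐₜ) = −(0.0592/3) log(0.00291/0.713) = −(0.0592/3)(-2.389) = +0.047 V.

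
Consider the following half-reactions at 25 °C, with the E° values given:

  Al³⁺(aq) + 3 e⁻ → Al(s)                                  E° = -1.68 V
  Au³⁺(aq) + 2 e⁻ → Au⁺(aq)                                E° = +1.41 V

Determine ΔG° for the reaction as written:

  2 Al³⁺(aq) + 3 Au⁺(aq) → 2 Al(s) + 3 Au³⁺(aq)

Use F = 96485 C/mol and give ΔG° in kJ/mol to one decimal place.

As written, Al³⁺/Al is reduced (cathode) and Au³⁺/Au⁺ is oxidised (anode), so E°cell = (-1.68) − (+1.41) = -3.09 V.
Balancing electrons gives n = 6.
ΔG° = −nFE° = −(6)(96485)(-3.09) = 1,788,832 J = +1788.8 kJ/mol.

+1788.8 kJ/mol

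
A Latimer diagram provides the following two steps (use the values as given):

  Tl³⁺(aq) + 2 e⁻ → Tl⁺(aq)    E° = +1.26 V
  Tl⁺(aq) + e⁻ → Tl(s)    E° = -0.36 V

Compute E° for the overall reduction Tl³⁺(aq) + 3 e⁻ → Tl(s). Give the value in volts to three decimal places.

Since ΔG° = −nFE° is additive over sequential reductions, n₃E°₃ = n₁E°₁ + n₂E°₂.
E°₃ = (2×+1.26 + 1×-0.36) / 3 = (+2.160) / 3 = +0.720 V.

+0.720 V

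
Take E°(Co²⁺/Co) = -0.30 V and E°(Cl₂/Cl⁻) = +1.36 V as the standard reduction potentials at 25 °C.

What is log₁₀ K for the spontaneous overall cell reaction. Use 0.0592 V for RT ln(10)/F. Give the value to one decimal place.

Cathode: Cl₂/Cl⁻; anode: Co²⁺/Co. E°cell = +1.66 V, n = 2.
log K = nE°cell / 0.0592 = (2)(+1.66) / 0.0592 = 56.1.

56.1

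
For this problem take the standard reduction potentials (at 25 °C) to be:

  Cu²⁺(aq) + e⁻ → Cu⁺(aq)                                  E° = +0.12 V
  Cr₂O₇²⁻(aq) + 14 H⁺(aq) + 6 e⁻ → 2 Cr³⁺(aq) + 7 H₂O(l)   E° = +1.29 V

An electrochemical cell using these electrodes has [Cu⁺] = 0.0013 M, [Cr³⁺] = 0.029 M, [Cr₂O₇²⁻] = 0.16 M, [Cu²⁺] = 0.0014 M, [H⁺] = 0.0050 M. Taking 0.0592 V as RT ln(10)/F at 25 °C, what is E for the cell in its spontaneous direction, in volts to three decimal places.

Cr₂O₇²⁻/Cr³⁺ is the cathode (higher E°), Cu²⁺/Cu⁺ the anode: E°cell = +1.29 − (+0.12) = +1.17 V, n = 6.
Overall: Cr₂O₇²⁻(aq) + 14 H⁺(aq) + 6 Cu⁺(aq) → 2 Cr³⁺(aq) + 7 H₂O(l) + 6 Cu²⁺(aq)
Q = [Cr³⁺]^2·[Cu²⁺]^6 / ([Cr₂O₇²⁻]·[H⁺]^14·[Cu⁺]^6); log Q = 30.128.
E = E° − (0.0592/n) log Q = +1.17 − (0.0592/6)(30.128) = +0.873 V.

+0.873 V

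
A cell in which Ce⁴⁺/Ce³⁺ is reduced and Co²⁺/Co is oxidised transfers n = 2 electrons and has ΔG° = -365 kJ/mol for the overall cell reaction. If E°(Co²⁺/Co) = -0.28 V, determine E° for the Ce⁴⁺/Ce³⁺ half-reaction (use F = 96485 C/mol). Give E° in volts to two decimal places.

+1.61 V

E°cell = −ΔG°/(nF) = −(-365×10³)/((2)(96485)) = +1.891 V.
Since Ce⁴⁺/Ce³⁺ is the cathode and Co²⁺/Co the anode, E°cell = E°(Ce⁴⁺/Ce³⁺) − E°(Co²⁺/Co).
So E°(Ce⁴⁺/Ce³⁺) = E°cell + E°(Co²⁺/Co) = +1.891 + (-0.28) = +1.61 V.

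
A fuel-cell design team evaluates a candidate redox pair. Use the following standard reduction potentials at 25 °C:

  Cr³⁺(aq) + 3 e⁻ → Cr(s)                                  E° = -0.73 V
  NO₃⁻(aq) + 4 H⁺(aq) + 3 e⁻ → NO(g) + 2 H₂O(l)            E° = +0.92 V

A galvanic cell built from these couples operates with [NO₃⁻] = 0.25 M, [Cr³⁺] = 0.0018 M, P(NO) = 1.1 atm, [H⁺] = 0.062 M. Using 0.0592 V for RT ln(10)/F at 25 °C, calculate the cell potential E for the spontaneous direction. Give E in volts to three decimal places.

NO₃⁻/NO is the cathode (higher E°), Cr³⁺/Cr the anode: E°cell = +0.92 − (-0.73) = +1.65 V, n = 3.
Overall: NO₃⁻(aq) + 4 H⁺(aq) + Cr(s) → NO(g) + 2 H₂O(l) + Cr³⁺(aq)
Q = P(NO)·[Cr³⁺] / ([NO₃⁻]·[H⁺]^4); log Q = 2.729.
E = E° − (0.0592/n) log Q = +1.65 − (0.0592/3)(2.729) = +1.596 V.

+1.596 V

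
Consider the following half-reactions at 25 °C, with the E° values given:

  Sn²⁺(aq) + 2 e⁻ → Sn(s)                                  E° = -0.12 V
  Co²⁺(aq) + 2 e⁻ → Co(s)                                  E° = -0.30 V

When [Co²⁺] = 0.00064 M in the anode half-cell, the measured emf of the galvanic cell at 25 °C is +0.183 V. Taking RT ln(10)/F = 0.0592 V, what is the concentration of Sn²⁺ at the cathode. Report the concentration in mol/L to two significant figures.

Sn²⁺/Sn is the cathode, Co²⁺/Co the anode: E°cell = +0.18 V, n = 2.
Overall reaction: Sn²⁺(aq) + Co(s) → Sn(s) + Co²⁺(aq); Q = [Co²⁺]^1/[Sn²⁺]^1.
From E = E° − (0.0592/n) log Q: log Q = (E° − E)·n/0.0592 = (+0.18 − (+0.183))·2/0.0592 = -0.1014.
So 1·log[Sn²⁺] = 1·log(0.00064) − log Q = -3.1938 − (-0.1014) = -3.0924; [Sn²⁺] = 10^(-3.0924) ≈ 0.00081 M.

0.00081 M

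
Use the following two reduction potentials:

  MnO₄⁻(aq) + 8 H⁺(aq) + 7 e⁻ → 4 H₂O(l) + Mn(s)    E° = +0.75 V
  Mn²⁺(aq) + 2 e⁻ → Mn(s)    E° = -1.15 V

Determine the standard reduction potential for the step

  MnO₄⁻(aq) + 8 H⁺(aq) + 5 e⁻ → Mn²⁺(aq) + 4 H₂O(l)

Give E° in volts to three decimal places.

Sequential free energies add, so n₃E°₃ = n₁E°₁ + n₂E°₂.
With n₃ = 7, and the known step contributing 2×(-1.15) V, the unknown satisfies 5·E° = 7×(+0.75) − 2×(-1.15) = +7.550.
E° = +7.550 / 5 = +1.510 V.

+1.510 V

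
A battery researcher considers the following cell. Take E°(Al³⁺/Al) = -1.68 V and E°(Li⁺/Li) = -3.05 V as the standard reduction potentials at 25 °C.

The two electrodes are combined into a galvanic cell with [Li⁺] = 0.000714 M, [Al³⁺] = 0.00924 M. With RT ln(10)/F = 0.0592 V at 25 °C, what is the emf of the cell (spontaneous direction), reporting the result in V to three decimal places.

+1.516 V

Al³⁺/Al is the cathode (higher E°), Li⁺/Li the anode: E°cell = -1.68 − (-3.05) = +1.37 V, n = 3.
Overall: Al³⁺(aq) + 3 Li(s) → Al(s) + 3 Li⁺(aq)
Q = [Li⁺]^3 / ([Al³⁺]); log Q = -7.405.
E = E° − (0.0592/n) log Q = +1.37 − (0.0592/3)(-7.405) = +1.516 V.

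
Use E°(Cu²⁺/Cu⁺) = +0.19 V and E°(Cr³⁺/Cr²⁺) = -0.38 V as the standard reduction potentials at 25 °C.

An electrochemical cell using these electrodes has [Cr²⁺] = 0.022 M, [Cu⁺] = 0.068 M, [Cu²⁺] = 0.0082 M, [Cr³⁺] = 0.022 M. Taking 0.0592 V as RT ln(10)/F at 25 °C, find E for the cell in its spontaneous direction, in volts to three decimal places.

+0.516 V

Cu²⁺/Cu⁺ is the cathode (higher E°), Cr³⁺/Cr²⁺ the anode: E°cell = +0.19 − (-0.38) = +0.57 V, n = 1.
Overall: Cu²⁺(aq) + Cr²⁺(aq) → Cu⁺(aq) + Cr³⁺(aq)
Q = [Cu⁺]·[Cr³⁺] / ([Cu²⁺]·[Cr²⁺]); log Q = 0.919.
E = E° − (0.0592/n) log Q = +0.57 − (0.0592/1)(0.919) = +0.516 V.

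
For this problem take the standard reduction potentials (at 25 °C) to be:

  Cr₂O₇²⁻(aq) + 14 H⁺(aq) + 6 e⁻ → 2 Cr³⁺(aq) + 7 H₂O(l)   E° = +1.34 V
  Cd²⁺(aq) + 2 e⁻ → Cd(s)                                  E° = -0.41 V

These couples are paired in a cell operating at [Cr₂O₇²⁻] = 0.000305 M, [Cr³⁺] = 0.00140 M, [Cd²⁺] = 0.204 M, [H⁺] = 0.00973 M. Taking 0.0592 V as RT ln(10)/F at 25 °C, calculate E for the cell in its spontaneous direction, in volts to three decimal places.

+1.514 V

Cr₂O₇²⁻/Cr³⁺ is the cathode (higher E°), Cd²⁺/Cd the anode: E°cell = +1.34 − (-0.41) = +1.75 V, n = 6.
Overall: Cr₂O₇²⁻(aq) + 14 H⁺(aq) + 3 Cd(s) → 2 Cr³⁺(aq) + 7 H₂O(l) + 3 Cd²⁺(aq)
Q = [Cr³⁺]^2·[Cd²⁺]^3 / ([Cr₂O₇²⁻]·[H⁺]^14); log Q = 23.903.
E = E° − (0.0592/n) log Q = +1.75 − (0.0592/6)(23.903) = +1.514 V.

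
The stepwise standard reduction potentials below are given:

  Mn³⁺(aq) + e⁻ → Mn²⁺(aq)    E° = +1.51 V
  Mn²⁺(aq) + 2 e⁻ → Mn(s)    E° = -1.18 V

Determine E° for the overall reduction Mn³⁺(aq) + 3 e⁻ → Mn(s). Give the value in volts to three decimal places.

-0.283 V

Adding the free-energy changes (−nFE°) of the two steps gives −n₃FE°₃ = −n₁FE°₁ − n₂FE°₂.
E°₃ = (1×+1.51 + 2×-1.18) / 3 = (-0.850) / 3 = -0.283 V.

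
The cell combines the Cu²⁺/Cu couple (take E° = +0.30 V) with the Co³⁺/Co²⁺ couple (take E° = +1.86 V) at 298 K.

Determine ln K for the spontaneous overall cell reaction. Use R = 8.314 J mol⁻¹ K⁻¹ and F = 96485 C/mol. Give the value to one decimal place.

Cathode: Co³⁺/Co²⁺; anode: Cu²⁺/Cu. E°cell = (+1.86) − (+0.30) = +1.56 V, with n = 2.
ΔG° = −nFE° = −RT ln K, so ln K = nFE°/(RT) = (2)(96485)(+1.56) / ((8.314)(298)) = 121.503.

121.5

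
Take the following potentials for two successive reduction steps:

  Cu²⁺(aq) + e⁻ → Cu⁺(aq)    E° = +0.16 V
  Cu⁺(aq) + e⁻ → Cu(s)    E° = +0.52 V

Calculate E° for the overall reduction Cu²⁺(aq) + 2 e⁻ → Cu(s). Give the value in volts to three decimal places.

Adding the free-energy changes (−nFE°) of the two steps gives −n₃FE°₃ = −n₁FE°₁ − n₂FE°₂.
E°₃ = (1×+0.16 + 1×+0.52) / 2 = (+0.680) / 2 = +0.340 V.

+0.340 V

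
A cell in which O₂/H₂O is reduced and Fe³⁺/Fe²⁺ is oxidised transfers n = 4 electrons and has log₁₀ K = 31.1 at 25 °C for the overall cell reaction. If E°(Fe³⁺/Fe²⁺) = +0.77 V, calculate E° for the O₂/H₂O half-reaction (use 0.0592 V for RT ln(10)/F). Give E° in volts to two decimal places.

+1.23 V

E°cell = (0.0592/n)·log K = (0.0592/4)(31.1) = +0.460 V.
Since O₂/H₂O is the cathode and Fe³⁺/Fe²⁺ the anode, E°cell = E°(O₂/H₂O) − E°(Fe³⁺/Fe²⁺).
So E°(O₂/H₂O) = E°cell + E°(Fe³⁺/Fe²⁺) = +0.460 + (+0.77) = +1.23 V.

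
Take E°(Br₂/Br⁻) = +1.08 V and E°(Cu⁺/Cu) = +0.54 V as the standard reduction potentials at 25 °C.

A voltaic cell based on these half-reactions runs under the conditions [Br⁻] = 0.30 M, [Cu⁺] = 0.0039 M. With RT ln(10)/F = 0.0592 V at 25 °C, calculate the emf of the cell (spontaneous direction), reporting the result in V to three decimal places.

+0.714 V

Br₂/Br⁻ is the cathode (higher E°), Cu⁺/Cu the anode: E°cell = +1.08 − (+0.54) = +0.54 V, n = 2.
Overall: Br₂(l) + 2 Cu(s) → 2 Br⁻(aq) + 2 Cu⁺(aq)
Q = [Br⁻]^2·[Cu⁺]^2; log Q = -5.864.
E = E° − (0.0592/n) log Q = +0.54 − (0.0592/2)(-5.864) = +0.714 V.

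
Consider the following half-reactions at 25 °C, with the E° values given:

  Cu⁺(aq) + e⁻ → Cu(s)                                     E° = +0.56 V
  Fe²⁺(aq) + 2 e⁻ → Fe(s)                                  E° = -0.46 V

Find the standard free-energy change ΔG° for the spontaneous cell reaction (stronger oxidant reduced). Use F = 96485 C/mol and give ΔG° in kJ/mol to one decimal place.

Cu⁺/Cu (E° = +0.56 V) is the cathode; Fe²⁺/Fe (E° = -0.46 V) is the anode, so E°cell = +1.02 V.
Balancing electrons gives n = 2 (lcm of 1 and 2).
ΔG° = −nFE° = −(2)(96485)(+1.02) = -196,829 J = -196.8 kJ/mol.

-196.8 kJ/mol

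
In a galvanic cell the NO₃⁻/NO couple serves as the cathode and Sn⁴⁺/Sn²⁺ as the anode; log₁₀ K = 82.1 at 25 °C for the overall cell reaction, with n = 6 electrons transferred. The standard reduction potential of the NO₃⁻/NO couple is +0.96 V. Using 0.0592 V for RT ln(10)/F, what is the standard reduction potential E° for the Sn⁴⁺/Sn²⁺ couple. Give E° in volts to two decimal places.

+0.15 V

E°cell = (0.0592/n)·log K = (0.0592/6)(82.1) = +0.810 V.
Since NO₃⁻/NO is the cathode and Sn⁴⁺/Sn²⁺ the anode, E°cell = E°(NO₃⁻/NO) − E°(Sn⁴⁺/Sn²⁺).
So E°(Sn⁴⁺/Sn²⁺) = E°(NO₃⁻/NO) − E°cell = (+0.96) − (+0.810) = +0.15 V.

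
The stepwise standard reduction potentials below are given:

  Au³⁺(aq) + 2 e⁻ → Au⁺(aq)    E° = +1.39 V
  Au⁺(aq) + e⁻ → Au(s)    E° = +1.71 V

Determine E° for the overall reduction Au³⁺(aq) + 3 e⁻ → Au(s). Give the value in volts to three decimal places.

Standard free energies of sequential steps add: ΔG°₃ = ΔG°₁ + ΔG°₂, so n₃E°₃ = n₁E°₁ + n₂E°₂.
E°₃ = (2×+1.39 + 1×+1.71) / 3 = (+4.490) / 3 = +1.497 V.

+1.497 V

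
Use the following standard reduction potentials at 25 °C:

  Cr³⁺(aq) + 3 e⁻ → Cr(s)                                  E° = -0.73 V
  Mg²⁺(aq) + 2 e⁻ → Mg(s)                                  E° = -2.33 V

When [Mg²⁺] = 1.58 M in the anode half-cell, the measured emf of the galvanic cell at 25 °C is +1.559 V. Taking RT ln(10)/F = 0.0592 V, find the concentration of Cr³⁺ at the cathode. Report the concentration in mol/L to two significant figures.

0.017 M

Cr³⁺/Cr is the cathode, Mg²⁺/Mg the anode: E°cell = +1.60 V, n = 6.
Overall reaction: 2 Cr³⁺(aq) + 3 Mg(s) → 2 Cr(s) + 3 Mg²⁺(aq); Q = [Mg²⁺]^3/[Cr³⁺]^2.
From E = E° − (0.0592/n) log Q: log Q = (E° − E)·n/0.0592 = (+1.60 − (+1.559))·6/0.0592 = 4.1554.
So 2·log[Cr³⁺] = 3·log(1.58) − log Q = 0.5960 − (4.1554) = -3.5594; log[Cr³⁺] = -3.5594 / 2 = -1.7797; [Cr³⁺] = 10^(-1.7797) ≈ 0.017 M.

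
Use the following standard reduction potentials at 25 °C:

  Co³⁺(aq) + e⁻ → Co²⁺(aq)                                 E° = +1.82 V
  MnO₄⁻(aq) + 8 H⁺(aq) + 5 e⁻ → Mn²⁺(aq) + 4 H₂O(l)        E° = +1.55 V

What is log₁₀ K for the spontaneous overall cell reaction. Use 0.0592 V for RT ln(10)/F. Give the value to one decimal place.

22.8

Cathode: Co³⁺/Co²⁺; anode: MnO₄⁻/Mn²⁺. E°cell = +0.27 V, n = 5.
log K = nE°cell / 0.0592 = (5)(+0.27) / 0.0592 = 22.8.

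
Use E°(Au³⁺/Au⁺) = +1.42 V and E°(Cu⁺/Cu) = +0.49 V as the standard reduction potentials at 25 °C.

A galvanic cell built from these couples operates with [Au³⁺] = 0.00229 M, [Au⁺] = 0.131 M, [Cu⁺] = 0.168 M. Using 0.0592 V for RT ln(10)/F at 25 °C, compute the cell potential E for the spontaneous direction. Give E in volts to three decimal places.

Au³⁺/Au⁺ is the cathode (higher E°), Cu⁺/Cu the anode: E°cell = +1.42 − (+0.49) = +0.93 V, n = 2.
Overall: Au³⁺(aq) + 2 Cu(s) → Au⁺(aq) + 2 Cu⁺(aq)
Q = [Au⁺]·[Cu⁺]^2 / ([Au³⁺]); log Q = 0.208.
E = E° − (0.0592/n) log Q = +0.93 − (0.0592/2)(0.208) = +0.924 V.

+0.924 V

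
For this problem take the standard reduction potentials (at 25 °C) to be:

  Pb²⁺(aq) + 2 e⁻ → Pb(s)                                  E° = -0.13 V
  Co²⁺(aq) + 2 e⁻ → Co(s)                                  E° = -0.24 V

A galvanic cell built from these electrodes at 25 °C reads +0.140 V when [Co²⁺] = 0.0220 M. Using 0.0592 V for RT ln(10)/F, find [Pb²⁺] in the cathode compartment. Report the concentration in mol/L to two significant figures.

Pb²⁺/Pb is the cathode, Co²⁺/Co the anode: E°cell = +0.11 V, n = 2.
Overall reaction: Pb²⁺(aq) + Co(s) → Pb(s) + Co²⁺(aq); Q = [Co²⁺]^1/[Pb²⁺]^1.
From E = E° − (0.0592/n) log Q: log Q = (E° − E)·n/0.0592 = (+0.11 − (+0.140))·2/0.0592 = -1.0135.
So 1·log[Pb²⁺] = 1·log(0.022) − log Q = -1.6576 − (-1.0135) = -0.6441; [Pb²⁺] = 10^(-0.6441) ≈ 0.23 M.

0.23 M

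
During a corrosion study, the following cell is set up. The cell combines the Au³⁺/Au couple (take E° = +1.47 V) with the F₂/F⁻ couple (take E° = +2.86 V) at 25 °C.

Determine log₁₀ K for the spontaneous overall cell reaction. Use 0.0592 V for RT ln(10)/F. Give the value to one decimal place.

Cathode: F₂/F⁻; anode: Au³⁺/Au. E°cell = +1.39 V, n = 6.
log K = nE°cell / 0.0592 = (6)(+1.39) / 0.0592 = 140.9.

140.9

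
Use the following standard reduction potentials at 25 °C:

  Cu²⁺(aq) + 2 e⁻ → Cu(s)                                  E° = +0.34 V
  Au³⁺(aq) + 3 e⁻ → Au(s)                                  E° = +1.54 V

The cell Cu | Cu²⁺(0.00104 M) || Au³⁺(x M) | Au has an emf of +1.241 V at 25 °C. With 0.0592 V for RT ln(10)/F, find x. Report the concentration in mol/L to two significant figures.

Au³⁺/Au is the cathode, Cu²⁺/Cu the anode: E°cell = +1.20 V, n = 6.
Overall reaction: 2 Au³⁺(aq) + 3 Cu(s) → 2 Au(s) + 3 Cu²⁺(aq); Q = [Cu²⁺]^3/[Au³⁺]^2.
From E = E° − (0.0592/n) log Q: log Q = (E° − E)·n/0.0592 = (+1.20 − (+1.241))·6/0.0592 = -4.1554.
So 2·log[Au³⁺] = 3·log(0.00104) − log Q = -8.9489 − (-4.1554) = -4.7935; log[Au³⁺] = -4.7935 / 2 = -2.3967; [Au³⁺] = 10^(-2.3967) ≈ 0.0040 M.

0.0040 M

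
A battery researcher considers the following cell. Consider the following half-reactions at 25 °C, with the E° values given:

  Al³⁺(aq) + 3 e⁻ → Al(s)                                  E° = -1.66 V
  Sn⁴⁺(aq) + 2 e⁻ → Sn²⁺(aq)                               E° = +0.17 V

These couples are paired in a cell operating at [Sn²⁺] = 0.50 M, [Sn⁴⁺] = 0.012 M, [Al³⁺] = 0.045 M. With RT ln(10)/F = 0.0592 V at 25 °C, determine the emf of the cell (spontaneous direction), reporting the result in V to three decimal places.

Sn⁴⁺/Sn²⁺ is the cathode (higher E°), Al³⁺/Al the anode: E°cell = +0.17 − (-1.66) = +1.83 V, n = 6.
Overall: 3 Sn⁴⁺(aq) + 2 Al(s) → 3 Sn²⁺(aq) + 2 Al³⁺(aq)
Q = [Sn²⁺]^3·[Al³⁺]^2 / ([Sn⁴⁺]^3); log Q = 2.166.
E = E° − (0.0592/n) log Q = +1.83 − (0.0592/6)(2.166) = +1.809 V.

+1.809 V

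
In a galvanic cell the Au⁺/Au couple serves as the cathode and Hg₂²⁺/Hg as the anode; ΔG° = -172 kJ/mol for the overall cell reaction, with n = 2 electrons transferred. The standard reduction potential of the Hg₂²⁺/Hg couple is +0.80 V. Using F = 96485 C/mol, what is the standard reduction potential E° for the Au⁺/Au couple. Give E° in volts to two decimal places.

+1.69 V

E°cell = −ΔG°/(nF) = −(-172×10³)/((2)(96485)) = +0.891 V.
Since Au⁺/Au is the cathode and Hg₂²⁺/Hg the anode, E°cell = E°(Au⁺/Au) − E°(Hg₂²⁺/Hg).
So E°(Au⁺/Au) = E°cell + E°(Hg₂²⁺/Hg) = +0.891 + (+0.80) = +1.69 V.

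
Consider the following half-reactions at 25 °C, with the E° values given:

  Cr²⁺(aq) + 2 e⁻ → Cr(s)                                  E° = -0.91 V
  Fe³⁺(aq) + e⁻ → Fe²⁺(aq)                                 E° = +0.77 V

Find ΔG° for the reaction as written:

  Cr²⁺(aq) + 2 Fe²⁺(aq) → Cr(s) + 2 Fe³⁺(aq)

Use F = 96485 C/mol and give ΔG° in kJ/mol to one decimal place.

As written, Cr²⁺/Cr is reduced (cathode) and Fe³⁺/Fe²⁺ is oxidised (anode), so E°cell = (-0.91) − (+0.77) = -1.68 V.
Balancing electrons gives n = 2.
ΔG° = −nFE° = −(2)(96485)(-1.68) = 324,190 J = +324.2 kJ/mol.

+324.2 kJ/mol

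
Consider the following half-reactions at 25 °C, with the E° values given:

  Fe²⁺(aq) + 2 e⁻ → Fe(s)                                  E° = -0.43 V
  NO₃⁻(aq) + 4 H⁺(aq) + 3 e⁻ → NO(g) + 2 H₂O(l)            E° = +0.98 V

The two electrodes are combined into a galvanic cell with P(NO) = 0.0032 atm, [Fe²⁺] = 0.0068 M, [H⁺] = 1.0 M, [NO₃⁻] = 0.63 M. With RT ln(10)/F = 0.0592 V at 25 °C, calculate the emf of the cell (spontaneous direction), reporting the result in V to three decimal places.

+1.519 V

NO₃⁻/NO is the cathode (higher E°), Fe²⁺/Fe the anode: E°cell = +0.98 − (-0.43) = +1.41 V, n = 6.
Overall: 2 NO₃⁻(aq) + 8 H⁺(aq) + 3 Fe(s) → 2 NO(g) + 4 H₂O(l) + 3 Fe²⁺(aq)
Q = P(NO)^2·[Fe²⁺]^3 / ([NO₃⁻]^2·[H⁺]^8); log Q = -11.091.
E = E° − (0.0592/n) log Q = +1.41 − (0.0592/6)(-11.091) = +1.519 V.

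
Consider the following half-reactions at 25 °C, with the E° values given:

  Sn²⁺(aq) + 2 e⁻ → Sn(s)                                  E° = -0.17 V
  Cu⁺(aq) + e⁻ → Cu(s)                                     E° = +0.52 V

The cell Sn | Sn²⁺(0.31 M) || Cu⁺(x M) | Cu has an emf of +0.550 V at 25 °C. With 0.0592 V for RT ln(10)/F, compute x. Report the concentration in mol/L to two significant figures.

Cu⁺/Cu is the cathode, Sn²⁺/Sn the anode: E°cell = +0.69 V, n = 2.
Overall reaction: 2 Cu⁺(aq) + Sn(s) → 2 Cu(s) + Sn²⁺(aq); Q = [Sn²⁺]^1/[Cu⁺]^2.
From E = E° − (0.0592/n) log Q: log Q = (E° − E)·n/0.0592 = (+0.69 − (+0.550))·2/0.0592 = 4.7297.
So 2·log[Cu⁺] = 1·log(0.31) − log Q = -0.5086 − (4.7297) = -5.2383; log[Cu⁺] = -5.2383 / 2 = -2.6191; [Cu⁺] = 10^(-2.6191) ≈ 0.0024 M.

0.0024 M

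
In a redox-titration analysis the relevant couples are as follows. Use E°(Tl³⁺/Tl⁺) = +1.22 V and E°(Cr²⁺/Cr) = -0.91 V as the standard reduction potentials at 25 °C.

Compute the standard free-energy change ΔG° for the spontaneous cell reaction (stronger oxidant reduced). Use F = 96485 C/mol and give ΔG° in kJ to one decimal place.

Tl³⁺/Tl⁺ (E° = +1.22 V) is the cathode; Cr²⁺/Cr (E° = -0.91 V) is the anode, so E°cell = +2.13 V.
Balancing electrons gives n = 2 (lcm of 2 and 2).
ΔG° = −nFE° = −(2)(96485)(+2.13) = -411,026 J = -411.0 kJ.

-411.0 kJ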